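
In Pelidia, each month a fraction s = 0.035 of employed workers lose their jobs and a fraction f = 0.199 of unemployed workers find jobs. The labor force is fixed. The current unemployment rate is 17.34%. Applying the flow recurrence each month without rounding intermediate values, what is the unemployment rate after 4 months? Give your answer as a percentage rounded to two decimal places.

Unemployment rate after four months ≈ 15.78%.

With a fixed labor force, u_{t+1} = u_t + s·(1−u_t) − f·u_t = u_t·(1−s−f) + s.
Here 1−s−f = 0.766 and s = 0.035.
u_1 = 0.173400 × 0.766 + 0.035 = 0.167824.
u_2 = 0.167824 × 0.766 + 0.035 = 0.163553.
u_3 = 0.163553 × 0.766 + 0.035 = 0.160282.
u_4 = 0.160282 × 0.766 + 0.035 = 0.157776.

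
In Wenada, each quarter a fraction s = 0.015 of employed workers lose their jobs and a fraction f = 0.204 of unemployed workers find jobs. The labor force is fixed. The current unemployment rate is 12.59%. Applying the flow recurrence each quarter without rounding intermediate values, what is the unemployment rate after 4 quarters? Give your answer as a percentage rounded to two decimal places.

Unemployment rate after four quarters ≈ 8.99%.

With a fixed labor force, u_{t+1} = u_t + s·(1−u_t) − f·u_t = u_t·(1−s−f) + s.
Here 1−s−f = 0.781 and s = 0.015.
u_1 = 0.125900 × 0.781 + 0.015 = 0.113328.
u_2 = 0.113328 × 0.781 + 0.015 = 0.103509.
u_3 = 0.103509 × 0.781 + 0.015 = 0.095841.
u_4 = 0.095841 × 0.781 + 0.015 = 0.089852.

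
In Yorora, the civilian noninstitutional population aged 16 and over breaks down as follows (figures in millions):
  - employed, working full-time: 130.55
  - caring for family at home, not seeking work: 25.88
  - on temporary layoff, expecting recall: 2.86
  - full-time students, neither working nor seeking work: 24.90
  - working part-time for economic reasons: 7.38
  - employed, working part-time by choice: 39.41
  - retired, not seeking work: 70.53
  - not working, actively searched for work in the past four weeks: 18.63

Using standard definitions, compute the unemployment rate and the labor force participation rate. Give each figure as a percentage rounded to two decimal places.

Unemployment rate ≈ 10.81%; labor force participation rate ≈ 62.11%.

Employed = 130.55 + 7.38 + 39.41 = 177.34 million (anyone who worked, including part-time for economic reasons, counts as employed).
Unemployed = 2.86 + 18.63 = 21.49 million (jobless and actively searching, or on temporary layoff).
Labor force = 177.34 + 21.49 = 198.83 million.
Not in labor force = 25.88 + 24.90 + 70.53 = 121.31 million (those not working and not actively searching are outside the labor force).
Civilian working-age population = 198.83 + 121.31 = 320.14 million.
Unemployment rate = 21.49 / 198.83 = 10.81%.
Labor force participation rate = 198.83 / 320.14 = 62.11%.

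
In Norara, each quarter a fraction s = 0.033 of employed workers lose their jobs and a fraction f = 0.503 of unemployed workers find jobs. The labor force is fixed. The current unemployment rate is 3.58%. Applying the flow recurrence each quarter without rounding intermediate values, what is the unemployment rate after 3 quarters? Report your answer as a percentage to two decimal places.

With a fixed labor force, u_{t+1} = u_t + s·(1−u_t) − f·u_t = u_t·(1−s−f) + s.
Here 1−s−f = 0.464 and s = 0.033.
u_1 = 0.035800 × 0.464 + 0.033 = 0.049611.
u_2 = 0.049611 × 0.464 + 0.033 = 0.056020.
u_3 = 0.056020 × 0.464 + 0.033 = 0.058993.

Unemployment rate after three quarters ≈ 5.90%.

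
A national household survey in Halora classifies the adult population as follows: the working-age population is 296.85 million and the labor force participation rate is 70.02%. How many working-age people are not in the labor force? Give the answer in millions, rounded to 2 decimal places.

Share not in the labor force = 1 − 0.7002 = 0.2998.
Not in labor force = 0.2998 × 296.85 ≈ 89.00 million.

About 89.00 million are not in the labor force.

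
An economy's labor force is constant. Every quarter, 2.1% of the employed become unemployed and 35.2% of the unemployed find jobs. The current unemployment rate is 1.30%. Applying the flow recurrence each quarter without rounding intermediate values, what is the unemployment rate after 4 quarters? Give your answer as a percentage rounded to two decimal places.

Unemployment rate after four quarters ≈ 4.96%.

With a fixed labor force, u_{t+1} = u_t + s·(1−u_t) − f·u_t = u_t·(1−s−f) + s.
Here 1−s−f = 0.627 and s = 0.021.
u_1 = 0.013000 × 0.627 + 0.021 = 0.029151.
u_2 = 0.029151 × 0.627 + 0.021 = 0.039278.
u_3 = 0.039278 × 0.627 + 0.021 = 0.045627.
u_4 = 0.045627 × 0.627 + 0.021 = 0.049608.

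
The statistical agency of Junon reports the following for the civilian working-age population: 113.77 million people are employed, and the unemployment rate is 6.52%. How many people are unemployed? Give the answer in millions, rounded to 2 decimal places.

Let U be the number unemployed. The labor force is E + U, and U/(E+U) = 0.0652.
So U = 0.0652 × 113.77 / (1 − 0.0652) = 7.4178 / 0.9348 ≈ 7.94 million.

About 7.94 million are unemployed.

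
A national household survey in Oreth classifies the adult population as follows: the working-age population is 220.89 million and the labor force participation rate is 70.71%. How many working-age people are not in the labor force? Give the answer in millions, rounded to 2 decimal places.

Share not in the labor force = 1 − 0.7071 = 0.2929.
Not in labor force = 0.2929 × 220.89 ≈ 64.70 million.

About 64.70 million are not in the labor force.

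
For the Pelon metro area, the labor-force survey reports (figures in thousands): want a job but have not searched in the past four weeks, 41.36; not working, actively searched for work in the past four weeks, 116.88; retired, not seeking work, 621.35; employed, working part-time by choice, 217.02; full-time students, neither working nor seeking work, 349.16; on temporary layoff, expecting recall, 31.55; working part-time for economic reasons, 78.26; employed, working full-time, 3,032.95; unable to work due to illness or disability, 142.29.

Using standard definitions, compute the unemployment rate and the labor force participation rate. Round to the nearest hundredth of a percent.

Unemployment rate ≈ 4.27%; labor force participation rate ≈ 75.08%.

Employed = 217.02 + 78.26 + 3,032.95 = 3,328.23 thousand (anyone who worked, including part-time for economic reasons, counts as employed).
Unemployed = 116.88 + 31.55 = 148.43 thousand (jobless and actively searching, or on temporary layoff).
Labor force = 3,328.23 + 148.43 = 3,476.66 thousand.
Not in labor force = 41.36 + 621.35 + 349.16 + 142.29 = 1,154.16 thousand (those not working and not actively searching are outside the labor force — including those who want a job but have given up searching).
Civilian working-age population = 3,476.66 + 1,154.16 = 4,630.82 thousand.
Unemployment rate = 148.43 / 3,476.66 = 4.27%.
Labor force participation rate = 3,476.66 / 4,630.82 = 75.08%.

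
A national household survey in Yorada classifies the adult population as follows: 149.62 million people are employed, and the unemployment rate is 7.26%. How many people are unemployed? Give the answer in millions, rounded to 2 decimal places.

About 11.71 million are unemployed.

Let U be the number unemployed. The labor force is E + U, and U/(E+U) = 0.0726.
So U = 0.0726 × 149.62 / (1 − 0.0726) = 10.8624 / 0.9274 ≈ 11.71 million.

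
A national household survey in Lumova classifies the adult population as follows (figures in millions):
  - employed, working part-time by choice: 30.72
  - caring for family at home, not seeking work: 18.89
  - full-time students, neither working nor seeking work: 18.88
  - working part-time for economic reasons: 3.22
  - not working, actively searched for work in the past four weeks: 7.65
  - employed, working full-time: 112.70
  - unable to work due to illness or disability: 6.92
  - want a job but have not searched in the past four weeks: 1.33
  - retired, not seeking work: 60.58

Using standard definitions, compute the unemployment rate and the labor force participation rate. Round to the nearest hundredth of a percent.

Unemployment rate ≈ 4.96%; labor force participation rate ≈ 59.14%.

Employed = 30.72 + 3.22 + 112.70 = 146.64 million (anyone who worked, including part-time for economic reasons, counts as employed).
Unemployed = 7.65 million.
Labor force = 146.64 + 7.65 = 154.29 million.
Not in labor force = 18.89 + 18.88 + 6.92 + 1.33 + 60.58 = 106.60 million (those not working and not actively searching are outside the labor force — including those who want a job but have given up searching).
Civilian working-age population = 154.29 + 106.60 = 260.89 million.
Unemployment rate = 7.65 / 154.29 = 4.96%.
Labor force participation rate = 154.29 / 260.89 = 59.14%.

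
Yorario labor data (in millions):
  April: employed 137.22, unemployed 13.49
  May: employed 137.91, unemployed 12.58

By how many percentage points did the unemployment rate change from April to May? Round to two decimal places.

April: labor force = 137.22 + 13.49 = 150.71; u = 13.49/150.71 = 8.95%.
May: labor force = 137.91 + 12.58 = 150.49; u = 12.58/150.49 = 8.36%.
Change = 8.36% − 8.95% = −0.59 pp.

The unemployment rate changed by −0.59 percentage points.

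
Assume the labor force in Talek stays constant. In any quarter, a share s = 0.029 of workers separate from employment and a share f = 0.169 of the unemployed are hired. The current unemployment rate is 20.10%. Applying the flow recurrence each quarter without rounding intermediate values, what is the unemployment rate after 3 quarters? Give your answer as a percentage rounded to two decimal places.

Unemployment rate after three quarters ≈ 17.46%.

With a fixed labor force, u_{t+1} = u_t + s·(1−u_t) − f·u_t = u_t·(1−s−f) + s.
Here 1−s−f = 0.802 and s = 0.029.
u_1 = 0.201000 × 0.802 + 0.029 = 0.190202.
u_2 = 0.190202 × 0.802 + 0.029 = 0.181542.
u_3 = 0.181542 × 0.802 + 0.029 = 0.174597.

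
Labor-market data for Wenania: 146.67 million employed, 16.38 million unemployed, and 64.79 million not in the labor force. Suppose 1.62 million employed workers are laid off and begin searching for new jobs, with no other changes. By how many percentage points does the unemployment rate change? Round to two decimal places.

The unemployment rate changes by +0.99 percentage points.

Initially, labor force = 146.67 + 16.38 = 163.05 million, so u = 16.38/163.05 = 10.05%.
After the change, employed falls and unemployed rises by 1.62; labor force unchanged → E = 145.05, U = 18.00, labor force = 163.05 million.
New unemployment rate = 18.00 / 163.05 = 11.04%.
Change = 11.04% − 10.05% = +0.99 percentage points.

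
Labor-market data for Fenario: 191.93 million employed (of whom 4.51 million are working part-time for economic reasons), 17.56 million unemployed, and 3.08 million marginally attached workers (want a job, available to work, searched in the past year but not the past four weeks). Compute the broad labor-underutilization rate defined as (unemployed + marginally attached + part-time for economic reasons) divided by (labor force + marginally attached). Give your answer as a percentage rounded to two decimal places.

Broad underutilization rate ≈ 11.83%.

Labor force = 191.93 + 17.56 = 209.49 million.
Numerator = 17.56 + 3.08 + 4.51 = 25.15 million.
Denominator = 209.49 + 3.08 = 212.57 million.
Broad rate = 25.15 / 212.57 = 11.83%.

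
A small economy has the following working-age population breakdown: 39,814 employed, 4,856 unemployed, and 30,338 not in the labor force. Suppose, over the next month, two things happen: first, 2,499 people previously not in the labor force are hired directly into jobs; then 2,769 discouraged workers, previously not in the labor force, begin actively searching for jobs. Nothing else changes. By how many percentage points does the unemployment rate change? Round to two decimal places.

The unemployment rate changes by +4.40 percentage points.

Initially, labor force = 39,814 + 4,856 = 44,670, so u = 4,856/44,670 = 10.87%.
After the first change, employed and labor force both rise by 2,499; unemployed unchanged → E = 42,313, U = 4,856, labor force = 47,169.
After the second change, unemployed and labor force both rise by 2,769 → E = 42,313, U = 7,625, labor force = 49,938.
New unemployment rate = 7,625 / 49,938 = 15.27%.
Change = 15.27% − 10.87% = +4.40 percentage points.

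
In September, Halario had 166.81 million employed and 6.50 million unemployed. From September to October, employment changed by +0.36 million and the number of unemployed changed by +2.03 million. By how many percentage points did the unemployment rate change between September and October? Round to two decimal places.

The unemployment rate changed by +1.10 percentage points.

September: labor force = 166.81 + 6.50 = 173.31; u = 6.50/173.31 = 3.75%.
October: labor force = 167.17 + 8.53 = 175.70; u = 8.53/175.70 = 4.85%.
Change = 4.85% − 3.75% = +1.10 pp.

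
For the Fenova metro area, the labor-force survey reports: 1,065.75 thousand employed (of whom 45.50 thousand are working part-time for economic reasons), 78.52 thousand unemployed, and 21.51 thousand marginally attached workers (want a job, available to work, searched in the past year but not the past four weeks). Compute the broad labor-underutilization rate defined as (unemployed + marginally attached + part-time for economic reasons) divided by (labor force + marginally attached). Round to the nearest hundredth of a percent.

Broad underutilization rate ≈ 12.48%.

Labor force = 1,065.75 + 78.52 = 1,144.27 thousand.
Numerator = 78.52 + 21.51 + 45.50 = 145.53 thousand.
Denominator = 1,144.27 + 21.51 = 1,165.78 thousand.
Broad rate = 145.53 / 1,165.78 = 12.48%.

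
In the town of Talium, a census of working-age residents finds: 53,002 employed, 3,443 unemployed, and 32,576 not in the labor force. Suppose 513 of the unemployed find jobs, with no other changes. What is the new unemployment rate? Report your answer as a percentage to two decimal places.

Initially, labor force = 53,002 + 3,443 = 56,445, so u = 3,443/56,445 = 6.10%.
After the change, unemployed falls and employed rises by 513; labor force unchanged → E = 53,515, U = 2,930, labor force = 56,445.
New unemployment rate = 2,930 / 56,445 = 5.19%.

New unemployment rate ≈ 5.19%.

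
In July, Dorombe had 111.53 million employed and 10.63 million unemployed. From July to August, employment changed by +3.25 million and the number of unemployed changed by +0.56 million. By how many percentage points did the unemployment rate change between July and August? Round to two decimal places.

The unemployment rate changed by +0.18 percentage points.

July: labor force = 111.53 + 10.63 = 122.16; u = 10.63/122.16 = 8.70%.
August: labor force = 114.78 + 11.19 = 125.97; u = 11.19/125.97 = 8.88%.
Change = 8.88% − 8.70% = +0.18 pp.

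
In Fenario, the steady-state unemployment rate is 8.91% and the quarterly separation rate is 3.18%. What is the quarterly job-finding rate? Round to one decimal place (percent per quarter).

From u* = s/(s+f): f = s·(1−u)/u.
f = 3.18 × (1 − 0.0891) / 0.0891 = 2.8967 / 0.0891 ≈ 32.5% per quarter.

Job-finding rate ≈ 32.5% per quarter.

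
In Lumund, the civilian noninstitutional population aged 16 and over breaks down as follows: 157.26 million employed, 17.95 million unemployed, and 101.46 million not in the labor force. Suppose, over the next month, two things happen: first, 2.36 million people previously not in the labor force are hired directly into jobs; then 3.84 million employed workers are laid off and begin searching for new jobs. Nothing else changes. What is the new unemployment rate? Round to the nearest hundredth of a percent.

New unemployment rate ≈ 12.27%.

Initially, labor force = 157.26 + 17.95 = 175.21 million, so u = 17.95/175.21 = 10.24%.
After the first change, employed and labor force both rise by 2.36; unemployed unchanged → E = 159.62, U = 17.95, labor force = 177.57 million.
After the second change, employed falls and unemployed rises by 3.84; labor force unchanged → E = 155.78, U = 21.79, labor force = 177.57 million.
New unemployment rate = 21.79 / 177.57 = 12.27%.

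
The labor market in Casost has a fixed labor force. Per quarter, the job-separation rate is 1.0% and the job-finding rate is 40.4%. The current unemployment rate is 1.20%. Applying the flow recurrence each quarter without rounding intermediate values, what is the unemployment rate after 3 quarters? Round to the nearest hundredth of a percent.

Unemployment rate after three quarters ≈ 2.17%.

With a fixed labor force, u_{t+1} = u_t + s·(1−u_t) − f·u_t = u_t·(1−s−f) + s.
Here 1−s−f = 0.586 and s = 0.010.
u_1 = 0.012000 × 0.586 + 0.010 = 0.017032.
u_2 = 0.017032 × 0.586 + 0.010 = 0.019981.
u_3 = 0.019981 × 0.586 + 0.010 = 0.021709.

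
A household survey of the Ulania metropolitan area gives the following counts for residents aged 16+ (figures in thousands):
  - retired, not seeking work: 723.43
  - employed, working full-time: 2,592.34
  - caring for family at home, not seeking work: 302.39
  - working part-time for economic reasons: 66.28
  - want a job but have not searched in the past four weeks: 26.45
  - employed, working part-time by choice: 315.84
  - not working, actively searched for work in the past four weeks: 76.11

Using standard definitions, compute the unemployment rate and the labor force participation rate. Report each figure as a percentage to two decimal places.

Unemployment rate ≈ 2.49%; labor force participation rate ≈ 74.35%.

Employed = 2,592.34 + 66.28 + 315.84 = 2,974.46 thousand (anyone who worked, including part-time for economic reasons, counts as employed).
Unemployed = 76.11 thousand.
Labor force = 2,974.46 + 76.11 = 3,050.57 thousand.
Not in labor force = 723.43 + 302.39 + 26.45 = 1,052.27 thousand (those not working and not actively searching are outside the labor force — including those who want a job but have given up searching).
Civilian working-age population = 3,050.57 + 1,052.27 = 4,102.84 thousand.
Unemployment rate = 76.11 / 3,050.57 = 2.49%.
Labor force participation rate = 3,050.57 / 4,102.84 = 74.35%.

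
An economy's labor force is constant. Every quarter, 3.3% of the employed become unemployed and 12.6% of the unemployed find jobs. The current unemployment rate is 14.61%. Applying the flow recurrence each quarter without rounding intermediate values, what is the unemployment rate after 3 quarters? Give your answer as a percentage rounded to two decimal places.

Unemployment rate after three quarters ≈ 17.10%.

With a fixed labor force, u_{t+1} = u_t + s·(1−u_t) − f·u_t = u_t·(1−s−f) + s.
Here 1−s−f = 0.841 and s = 0.033.
u_1 = 0.146100 × 0.841 + 0.033 = 0.155870.
u_2 = 0.155870 × 0.841 + 0.033 = 0.164087.
u_3 = 0.164087 × 0.841 + 0.033 = 0.170997.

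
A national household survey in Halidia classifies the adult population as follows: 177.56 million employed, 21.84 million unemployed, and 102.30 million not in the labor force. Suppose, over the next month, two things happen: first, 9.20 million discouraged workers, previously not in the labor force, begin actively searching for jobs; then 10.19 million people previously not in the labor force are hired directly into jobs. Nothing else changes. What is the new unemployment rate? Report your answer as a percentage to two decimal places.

New unemployment rate ≈ 14.19%.

Initially, labor force = 177.56 + 21.84 = 199.40 million, so u = 21.84/199.40 = 10.95%.
After the first change, unemployed and labor force both rise by 9.20 → E = 177.56, U = 31.04, labor force = 208.60 million.
After the second change, employed and labor force both rise by 10.19; unemployed unchanged → E = 187.75, U = 31.04, labor force = 218.79 million.
New unemployment rate = 31.04 / 218.79 = 14.19%.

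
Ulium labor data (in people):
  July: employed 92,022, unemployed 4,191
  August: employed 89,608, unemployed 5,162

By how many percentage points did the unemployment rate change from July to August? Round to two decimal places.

The unemployment rate changed by +1.09 percentage points.

July: labor force = 92,022 + 4,191 = 96,213; u = 4,191/96,213 = 4.36%.
August: labor force = 89,608 + 5,162 = 94,770; u = 5,162/94,770 = 5.45%.
Change = 5.45% − 4.36% = +1.09 pp.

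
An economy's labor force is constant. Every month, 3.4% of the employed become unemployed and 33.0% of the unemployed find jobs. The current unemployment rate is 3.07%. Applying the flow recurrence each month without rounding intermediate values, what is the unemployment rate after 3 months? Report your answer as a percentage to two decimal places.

With a fixed labor force, u_{t+1} = u_t + s·(1−u_t) − f·u_t = u_t·(1−s−f) + s.
Here 1−s−f = 0.636 and s = 0.034.
u_1 = 0.030700 × 0.636 + 0.034 = 0.053525.
u_2 = 0.053525 × 0.636 + 0.034 = 0.068042.
u_3 = 0.068042 × 0.636 + 0.034 = 0.077275.

Unemployment rate after three months ≈ 7.73%.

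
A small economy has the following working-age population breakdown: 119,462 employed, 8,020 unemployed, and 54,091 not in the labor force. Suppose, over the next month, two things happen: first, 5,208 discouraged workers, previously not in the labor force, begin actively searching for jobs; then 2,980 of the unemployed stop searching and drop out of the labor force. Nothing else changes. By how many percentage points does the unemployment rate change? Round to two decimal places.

The unemployment rate changes by +1.61 percentage points.

Initially, labor force = 119,462 + 8,020 = 127,482, so u = 8,020/127,482 = 6.29%.
After the first change, unemployed and labor force both rise by 5,208 → E = 119,462, U = 13,228, labor force = 132,690.
After the second change, unemployed and labor force both fall by 2,980 → E = 119,462, U = 10,248, labor force = 129,710.
New unemployment rate = 10,248 / 129,710 = 7.90%.
Change = 7.90% − 6.29% = +1.61 percentage points.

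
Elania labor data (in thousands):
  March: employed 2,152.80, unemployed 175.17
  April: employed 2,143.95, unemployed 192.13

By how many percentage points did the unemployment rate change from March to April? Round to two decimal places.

March: labor force = 2,152.80 + 175.17 = 2,327.97; u = 175.17/2,327.97 = 7.52%.
April: labor force = 2,143.95 + 192.13 = 2,336.08; u = 192.13/2,336.08 = 8.22%.
Change = 8.22% − 7.52% = +0.70 pp.

The unemployment rate changed by +0.70 percentage points.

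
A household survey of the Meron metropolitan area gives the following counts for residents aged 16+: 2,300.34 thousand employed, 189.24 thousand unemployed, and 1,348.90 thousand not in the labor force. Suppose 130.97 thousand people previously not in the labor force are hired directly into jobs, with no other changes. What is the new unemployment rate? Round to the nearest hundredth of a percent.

Initially, labor force = 2,300.34 + 189.24 = 2,489.58 thousand, so u = 189.24/2,489.58 = 7.60%.
After the change, employed and labor force both rise by 130.97; unemployed unchanged → E = 2,431.31, U = 189.24, labor force = 2,620.55 thousand.
New unemployment rate = 189.24 / 2,620.55 = 7.22%.

New unemployment rate ≈ 7.22%.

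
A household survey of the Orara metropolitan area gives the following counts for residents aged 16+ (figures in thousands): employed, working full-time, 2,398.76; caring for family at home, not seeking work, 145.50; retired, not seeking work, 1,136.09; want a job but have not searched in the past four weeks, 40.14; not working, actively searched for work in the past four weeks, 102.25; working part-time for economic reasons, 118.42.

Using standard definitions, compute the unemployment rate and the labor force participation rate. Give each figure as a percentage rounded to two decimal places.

Unemployment rate ≈ 3.90%; labor force participation rate ≈ 66.46%.

Employed = 2,398.76 + 118.42 = 2,517.18 thousand (anyone who worked, including part-time for economic reasons, counts as employed).
Unemployed = 102.25 thousand.
Labor force = 2,517.18 + 102.25 = 2,619.43 thousand.
Not in labor force = 145.50 + 1,136.09 + 40.14 = 1,321.73 thousand (those not working and not actively searching are outside the labor force — including those who want a job but have given up searching).
Civilian working-age population = 2,619.43 + 1,321.73 = 3,941.16 thousand.
Unemployment rate = 102.25 / 2,619.43 = 3.90%.
Labor force participation rate = 2,619.43 / 3,941.16 = 66.46%.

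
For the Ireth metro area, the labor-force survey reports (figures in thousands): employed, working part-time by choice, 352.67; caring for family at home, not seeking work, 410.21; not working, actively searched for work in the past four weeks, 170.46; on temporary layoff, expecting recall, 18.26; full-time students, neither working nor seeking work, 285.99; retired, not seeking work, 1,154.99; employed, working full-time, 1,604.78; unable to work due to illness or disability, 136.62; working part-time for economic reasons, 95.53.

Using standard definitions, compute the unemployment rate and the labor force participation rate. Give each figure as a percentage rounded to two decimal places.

Unemployment rate ≈ 8.42%; labor force participation rate ≈ 53.00%.

Employed = 352.67 + 1,604.78 + 95.53 = 2,052.98 thousand (anyone who worked, including part-time for economic reasons, counts as employed).
Unemployed = 170.46 + 18.26 = 188.72 thousand (jobless and actively searching, or on temporary layoff).
Labor force = 2,052.98 + 188.72 = 2,241.70 thousand.
Not in labor force = 410.21 + 285.99 + 1,154.99 + 136.62 = 1,987.81 thousand (those not working and not actively searching are outside the labor force).
Civilian working-age population = 2,241.70 + 1,987.81 = 4,229.51 thousand.
Unemployment rate = 188.72 / 2,241.70 = 8.42%.
Labor force participation rate = 2,241.70 / 4,229.51 = 53.00%.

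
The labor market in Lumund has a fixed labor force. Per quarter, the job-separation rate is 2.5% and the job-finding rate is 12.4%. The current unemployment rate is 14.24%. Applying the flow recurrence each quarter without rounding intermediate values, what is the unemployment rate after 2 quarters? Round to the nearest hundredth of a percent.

With a fixed labor force, u_{t+1} = u_t + s·(1−u_t) − f·u_t = u_t·(1−s−f) + s.
Here 1−s−f = 0.851 and s = 0.025.
u_1 = 0.142400 × 0.851 + 0.025 = 0.146182.
u_2 = 0.146182 × 0.851 + 0.025 = 0.149401.

Unemployment rate after two quarters ≈ 14.94%.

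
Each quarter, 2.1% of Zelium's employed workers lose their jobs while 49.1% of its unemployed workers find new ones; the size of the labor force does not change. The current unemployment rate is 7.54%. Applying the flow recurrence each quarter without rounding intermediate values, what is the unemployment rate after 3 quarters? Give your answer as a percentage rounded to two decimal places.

Unemployment rate after three quarters ≈ 4.50%.

With a fixed labor force, u_{t+1} = u_t + s·(1−u_t) − f·u_t = u_t·(1−s−f) + s.
Here 1−s−f = 0.488 and s = 0.021.
u_1 = 0.075400 × 0.488 + 0.021 = 0.057795.
u_2 = 0.057795 × 0.488 + 0.021 = 0.049204.
u_3 = 0.049204 × 0.488 + 0.021 = 0.045012.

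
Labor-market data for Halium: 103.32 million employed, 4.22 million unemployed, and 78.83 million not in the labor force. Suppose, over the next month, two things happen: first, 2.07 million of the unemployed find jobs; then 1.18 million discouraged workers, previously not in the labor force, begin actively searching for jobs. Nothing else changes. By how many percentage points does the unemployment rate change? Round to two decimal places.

Initially, labor force = 103.32 + 4.22 = 107.54 million, so u = 4.22/107.54 = 3.92%.
After the first change, unemployed falls and employed rises by 2.07; labor force unchanged → E = 105.39, U = 2.15, labor force = 107.54 million.
After the second change, unemployed and labor force both rise by 1.18 → E = 105.39, U = 3.33, labor force = 108.72 million.
New unemployment rate = 3.33 / 108.72 = 3.06%.
Change = 3.06% − 3.92% = −0.86 percentage points.

The unemployment rate changes by −0.86 percentage points.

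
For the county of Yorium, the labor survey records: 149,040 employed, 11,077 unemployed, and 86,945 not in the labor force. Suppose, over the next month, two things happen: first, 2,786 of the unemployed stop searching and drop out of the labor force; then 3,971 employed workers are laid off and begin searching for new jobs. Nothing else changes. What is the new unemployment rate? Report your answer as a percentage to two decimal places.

New unemployment rate ≈ 7.79%.

Initially, labor force = 149,040 + 11,077 = 160,117, so u = 11,077/160,117 = 6.92%.
After the first change, unemployed and labor force both fall by 2,786 → E = 149,040, U = 8,291, labor force = 157,331.
After the second change, employed falls and unemployed rises by 3,971; labor force unchanged → E = 145,069, U = 12,262, labor force = 157,331.
New unemployment rate = 12,262 / 157,331 = 7.79%.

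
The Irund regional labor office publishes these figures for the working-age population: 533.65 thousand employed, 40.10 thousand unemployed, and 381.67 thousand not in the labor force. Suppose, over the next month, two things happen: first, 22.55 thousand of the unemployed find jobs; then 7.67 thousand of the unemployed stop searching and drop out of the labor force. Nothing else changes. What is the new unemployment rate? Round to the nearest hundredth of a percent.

Initially, labor force = 533.65 + 40.10 = 573.75 thousand, so u = 40.10/573.75 = 6.99%.
After the first change, unemployed falls and employed rises by 22.55; labor force unchanged → E = 556.20, U = 17.55, labor force = 573.75 thousand.
After the second change, unemployed and labor force both fall by 7.67 → E = 556.20, U = 9.88, labor force = 566.08 thousand.
New unemployment rate = 9.88 / 566.08 = 1.75%.

New unemployment rate ≈ 1.75%.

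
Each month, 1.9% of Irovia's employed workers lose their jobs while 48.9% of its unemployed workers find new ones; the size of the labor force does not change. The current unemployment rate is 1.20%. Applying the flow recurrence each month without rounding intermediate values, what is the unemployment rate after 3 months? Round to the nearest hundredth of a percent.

Unemployment rate after three months ≈ 3.44%.

With a fixed labor force, u_{t+1} = u_t + s·(1−u_t) − f·u_t = u_t·(1−s−f) + s.
Here 1−s−f = 0.492 and s = 0.019.
u_1 = 0.012000 × 0.492 + 0.019 = 0.024904.
u_2 = 0.024904 × 0.492 + 0.019 = 0.031253.
u_3 = 0.031253 × 0.492 + 0.019 = 0.034376.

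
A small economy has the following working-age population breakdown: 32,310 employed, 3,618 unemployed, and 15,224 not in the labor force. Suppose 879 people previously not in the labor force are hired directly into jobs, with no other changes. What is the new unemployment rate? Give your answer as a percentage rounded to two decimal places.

Initially, labor force = 32,310 + 3,618 = 35,928, so u = 3,618/35,928 = 10.07%.
After the change, employed and labor force both rise by 879; unemployed unchanged → E = 33,189, U = 3,618, labor force = 36,807.
New unemployment rate = 3,618 / 36,807 = 9.83%.

New unemployment rate ≈ 9.83%.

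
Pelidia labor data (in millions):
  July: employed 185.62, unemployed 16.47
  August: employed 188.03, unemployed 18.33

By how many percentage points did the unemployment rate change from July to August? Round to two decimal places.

The unemployment rate changed by +0.73 percentage points.

July: labor force = 185.62 + 16.47 = 202.09; u = 16.47/202.09 = 8.15%.
August: labor force = 188.03 + 18.33 = 206.36; u = 18.33/206.36 = 8.88%.
Change = 8.88% − 8.15% = +0.73 pp.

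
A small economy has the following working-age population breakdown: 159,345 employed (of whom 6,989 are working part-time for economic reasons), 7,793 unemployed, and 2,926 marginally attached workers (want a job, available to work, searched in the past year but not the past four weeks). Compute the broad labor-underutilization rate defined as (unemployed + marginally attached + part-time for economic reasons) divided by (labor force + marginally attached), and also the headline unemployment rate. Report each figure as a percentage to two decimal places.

Broad underutilization rate ≈ 10.41%; headline unemployment rate ≈ 4.66%.

Labor force = 159,345 + 7,793 = 167,138.
Numerator = 7,793 + 2,926 + 6,989 = 17,708.
Denominator = 167,138 + 2,926 = 170,064.
Broad rate = 17,708 / 170,064 = 10.41%.
Headline unemployment rate = 7,793 / 167,138 = 4.66%.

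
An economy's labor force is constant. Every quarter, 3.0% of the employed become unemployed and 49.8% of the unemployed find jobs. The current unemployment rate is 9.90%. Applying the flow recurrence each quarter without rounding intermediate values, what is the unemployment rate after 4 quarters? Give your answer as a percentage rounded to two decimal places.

With a fixed labor force, u_{t+1} = u_t + s·(1−u_t) − f·u_t = u_t·(1−s−f) + s.
Here 1−s−f = 0.472 and s = 0.030.
u_1 = 0.099000 × 0.472 + 0.030 = 0.076728.
u_2 = 0.076728 × 0.472 + 0.030 = 0.066216.
u_3 = 0.066216 × 0.472 + 0.030 = 0.061254.
u_4 = 0.061254 × 0.472 + 0.030 = 0.058912.

Unemployment rate after four quarters ≈ 5.89%.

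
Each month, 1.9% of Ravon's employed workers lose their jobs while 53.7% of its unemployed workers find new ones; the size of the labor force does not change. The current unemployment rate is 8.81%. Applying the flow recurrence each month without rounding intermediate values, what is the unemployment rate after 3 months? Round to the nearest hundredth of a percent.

Unemployment rate after three months ≈ 3.89%.

With a fixed labor force, u_{t+1} = u_t + s·(1−u_t) − f·u_t = u_t·(1−s−f) + s.
Here 1−s−f = 0.444 and s = 0.019.
u_1 = 0.088100 × 0.444 + 0.019 = 0.058116.
u_2 = 0.058116 × 0.444 + 0.019 = 0.044804.
u_3 = 0.044804 × 0.444 + 0.019 = 0.038893.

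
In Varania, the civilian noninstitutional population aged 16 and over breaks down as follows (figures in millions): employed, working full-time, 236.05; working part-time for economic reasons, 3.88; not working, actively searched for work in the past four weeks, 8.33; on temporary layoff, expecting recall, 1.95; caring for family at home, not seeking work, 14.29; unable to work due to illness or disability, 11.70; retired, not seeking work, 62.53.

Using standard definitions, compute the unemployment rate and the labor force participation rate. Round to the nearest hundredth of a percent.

Employed = 236.05 + 3.88 = 239.93 million (anyone who worked, including part-time for economic reasons, counts as employed).
Unemployed = 8.33 + 1.95 = 10.28 million (jobless and actively searching, or on temporary layoff).
Labor force = 239.93 + 10.28 = 250.21 million.
Not in labor force = 14.29 + 11.70 + 62.53 = 88.52 million (those not working and not actively searching are outside the labor force).
Civilian working-age population = 250.21 + 88.52 = 338.73 million.
Unemployment rate = 10.28 / 250.21 = 4.11%.
Labor force participation rate = 250.21 / 338.73 = 73.87%.

Unemployment rate ≈ 4.11%; labor force participation rate ≈ 73.87%.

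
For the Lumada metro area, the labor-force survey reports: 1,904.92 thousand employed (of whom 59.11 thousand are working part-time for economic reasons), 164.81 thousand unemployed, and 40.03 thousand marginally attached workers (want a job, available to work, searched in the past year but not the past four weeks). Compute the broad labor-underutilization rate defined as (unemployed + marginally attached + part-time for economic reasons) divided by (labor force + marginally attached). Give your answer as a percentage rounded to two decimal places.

Broad underutilization rate ≈ 12.51%.

Labor force = 1,904.92 + 164.81 = 2,069.73 thousand.
Numerator = 164.81 + 40.03 + 59.11 = 263.95 thousand.
Denominator = 2,069.73 + 40.03 = 2,109.76 thousand.
Broad rate = 263.95 / 2,109.76 = 12.51%.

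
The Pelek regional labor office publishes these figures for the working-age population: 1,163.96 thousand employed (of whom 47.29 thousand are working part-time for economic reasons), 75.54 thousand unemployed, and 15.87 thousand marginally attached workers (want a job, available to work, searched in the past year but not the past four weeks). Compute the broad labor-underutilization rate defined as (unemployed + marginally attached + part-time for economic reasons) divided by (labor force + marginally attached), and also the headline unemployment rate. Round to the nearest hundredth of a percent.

Labor force = 1,163.96 + 75.54 = 1,239.50 thousand.
Numerator = 75.54 + 15.87 + 47.29 = 138.70 thousand.
Denominator = 1,239.50 + 15.87 = 1,255.37 thousand.
Broad rate = 138.70 / 1,255.37 = 11.05%.
Headline unemployment rate = 75.54 / 1,239.50 = 6.09%.

Broad underutilization rate ≈ 11.05%; headline unemployment rate ≈ 6.09%.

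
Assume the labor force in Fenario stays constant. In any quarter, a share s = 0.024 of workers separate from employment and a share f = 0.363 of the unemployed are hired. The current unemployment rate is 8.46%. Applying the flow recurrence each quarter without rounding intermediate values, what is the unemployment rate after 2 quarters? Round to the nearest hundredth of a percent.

Unemployment rate after two quarters ≈ 7.05%.

With a fixed labor force, u_{t+1} = u_t + s·(1−u_t) − f·u_t = u_t·(1−s−f) + s.
Here 1−s−f = 0.613 and s = 0.024.
u_1 = 0.084600 × 0.613 + 0.024 = 0.075860.
u_2 = 0.075860 × 0.613 + 0.024 = 0.070502.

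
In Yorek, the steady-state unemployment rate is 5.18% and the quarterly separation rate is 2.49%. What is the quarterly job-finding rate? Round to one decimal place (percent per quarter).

Job-finding rate ≈ 45.6% per quarter.

From u* = s/(s+f): f = s·(1−u)/u.
f = 2.49 × (1 − 0.0518) / 0.0518 = 2.3610 / 0.0518 ≈ 45.6% per quarter.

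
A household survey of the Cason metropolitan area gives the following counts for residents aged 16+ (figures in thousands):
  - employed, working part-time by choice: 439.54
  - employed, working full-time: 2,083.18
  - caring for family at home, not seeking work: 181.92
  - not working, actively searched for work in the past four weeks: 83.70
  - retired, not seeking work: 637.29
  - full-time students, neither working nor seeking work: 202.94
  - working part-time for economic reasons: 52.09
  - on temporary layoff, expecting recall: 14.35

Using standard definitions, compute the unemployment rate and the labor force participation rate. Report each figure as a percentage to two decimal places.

Unemployment rate ≈ 3.67%; labor force participation rate ≈ 72.34%.

Employed = 439.54 + 2,083.18 + 52.09 = 2,574.81 thousand (anyone who worked, including part-time for economic reasons, counts as employed).
Unemployed = 83.70 + 14.35 = 98.05 thousand (jobless and actively searching, or on temporary layoff).
Labor force = 2,574.81 + 98.05 = 2,672.86 thousand.
Not in labor force = 181.92 + 637.29 + 202.94 = 1,022.15 thousand (those not working and not actively searching are outside the labor force).
Civilian working-age population = 2,672.86 + 1,022.15 = 3,695.01 thousand.
Unemployment rate = 98.05 / 2,672.86 = 3.67%.
Labor force participation rate = 2,672.86 / 3,695.01 = 72.34%.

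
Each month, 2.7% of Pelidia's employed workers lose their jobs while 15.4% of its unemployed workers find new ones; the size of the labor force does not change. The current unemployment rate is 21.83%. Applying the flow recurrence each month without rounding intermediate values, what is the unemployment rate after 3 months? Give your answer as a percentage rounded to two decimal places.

Unemployment rate after three months ≈ 18.71%.

With a fixed labor force, u_{t+1} = u_t + s·(1−u_t) − f·u_t = u_t·(1−s−f) + s.
Here 1−s−f = 0.819 and s = 0.027.
u_1 = 0.218300 × 0.819 + 0.027 = 0.205788.
u_2 = 0.205788 × 0.819 + 0.027 = 0.195540.
u_3 = 0.195540 × 0.819 + 0.027 = 0.187147.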